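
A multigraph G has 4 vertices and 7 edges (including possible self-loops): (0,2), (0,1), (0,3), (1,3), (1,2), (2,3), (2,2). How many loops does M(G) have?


In a graphic matroid, a loop is a self-loop edge (u,u) with rank 0.
Examining all 7 edges for self-loops...
Self-loops found: (2,2)
Number of loops = 1.

1


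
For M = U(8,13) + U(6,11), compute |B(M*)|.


(M1+M2)* = M1* + M2*.
M1* = U(5,13), bases: C(13,5) = 1287.
M2* = U(5,11), bases: C(11,5) = 462.
|B(M*)| = 1287 * 462 = 594594.

594594


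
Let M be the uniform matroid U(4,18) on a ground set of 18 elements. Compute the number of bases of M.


Bases of U(4,18) are all 4-element subsets of the 18-element ground set.
Number of bases = C(18,4).
(18 choose 4) = 3060.

3060


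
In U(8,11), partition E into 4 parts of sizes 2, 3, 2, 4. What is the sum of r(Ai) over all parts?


r(Ai) = min(|Ai|, 8) for each part.
Sum = min(2,8) + min(3,8) + min(2,8) + min(4,8)
    = 2 + 3 + 2 + 4
    = 11.

11


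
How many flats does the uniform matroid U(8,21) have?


Flats of U(8,21): every subset of size < 8 is a flat, plus E itself.
Count = (21 choose 0) + (21 choose 1) + (21 choose 2) + (21 choose 3) + (21 choose 4) + (21 choose 5) + (21 choose 6) + (21 choose 7) + 1
     = 1 + 21 + 210 + 1330 + 5985 + 20349 + 54264 + 116280 + 1
     = 198441.

198441


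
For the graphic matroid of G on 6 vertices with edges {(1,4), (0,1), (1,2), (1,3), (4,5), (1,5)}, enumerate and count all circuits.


A circuit in a graphic matroid = edge set of a simple cycle.
G has 6 vertices and 6 edges.
Enumerating all minimal edge subsets forming cycles...
Total circuits found: 1.

1


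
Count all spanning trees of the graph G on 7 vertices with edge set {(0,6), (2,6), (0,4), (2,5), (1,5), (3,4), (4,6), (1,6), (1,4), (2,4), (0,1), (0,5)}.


By Kirchhoff's matrix tree theorem, the number of spanning trees equals
the determinant of any cofactor of the Laplacian matrix L.
G has 7 vertices and 12 edges.
Computing the (6 x 6) cofactor determinant gives 225.

225


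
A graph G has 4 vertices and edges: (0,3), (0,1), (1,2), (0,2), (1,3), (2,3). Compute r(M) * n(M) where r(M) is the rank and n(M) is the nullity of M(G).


r(M) = |V| - c = 4 - 1 = 3.
nullity = |E| - r(M) = 6 - 3 = 3.
Product = 3 * 3 = 9.

9


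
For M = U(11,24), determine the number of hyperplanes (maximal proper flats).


Hyperplanes of U(11,24) are flats of rank 10.
In a uniform matroid, these are exactly the (10)-element subsets.
Count = (24 choose 10) = 1961256.

1961256


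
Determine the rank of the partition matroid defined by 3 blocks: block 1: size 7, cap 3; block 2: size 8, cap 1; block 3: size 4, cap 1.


Rank of a partition matroid = sum of min(|Si|, ci) for each block.
= min(7,3) + min(8,1) + min(4,1)
= 3 + 1 + 1
= 5.

5


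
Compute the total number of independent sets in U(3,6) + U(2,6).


For a direct sum, |I(M1+M2)| = |I(M1)| * |I(M2)|.
|I(U(3,6))| = sum C(6,k) for k=0..3 = 42.
|I(U(2,6))| = sum C(6,k) for k=0..2 = 22.
Total = 42 * 22 = 924.

924


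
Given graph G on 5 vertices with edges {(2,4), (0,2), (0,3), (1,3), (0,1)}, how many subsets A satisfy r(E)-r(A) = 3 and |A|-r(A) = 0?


R(x,y) = sum over A in 2^E of x^(r(E)-r(A)) * y^(|A|-r(A)).
G has 5 vertices, 5 edges. r(E) = 4.
Enumerate all 2^5 = 32 subsets.
Count subsets with r(E)-r(A)=3 and |A|-r(A)=0: 5.

5


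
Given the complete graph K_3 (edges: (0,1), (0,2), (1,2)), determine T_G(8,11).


T(K_3; x,y) = x^2 + x + y.
T(8,11) = 64 + 8 + 11 = 83.

83


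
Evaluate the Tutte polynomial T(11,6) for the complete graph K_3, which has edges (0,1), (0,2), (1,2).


T(K_3; x,y) = x^2 + x + y.
T(11,6) = 121 + 11 + 6 = 138.

138


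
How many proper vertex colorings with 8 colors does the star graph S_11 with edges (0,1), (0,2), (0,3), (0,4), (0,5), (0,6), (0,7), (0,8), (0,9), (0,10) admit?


P(tree, k) = k * (k-1)^(10) for any tree on 11 vertices.
P(8) = 8 * 7^10 = 8 * 282475249 = 2259801992.

2259801992


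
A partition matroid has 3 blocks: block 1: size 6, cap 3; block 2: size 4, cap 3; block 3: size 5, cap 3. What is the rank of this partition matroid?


Rank of a partition matroid = sum of min(|Si|, ci) for each block.
= min(6,3) + min(4,3) + min(5,3)
= 3 + 3 + 3
= 9.

9


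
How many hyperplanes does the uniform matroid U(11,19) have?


Hyperplanes of U(11,19) are flats of rank 10.
In a uniform matroid, these are exactly the (10)-element subsets.
Count = C(19,10) = 92378.

92378


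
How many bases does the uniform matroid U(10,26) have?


Bases of U(10,26) are all 10-element subsets of the 26-element ground set.
Number of bases = C(26,10).
C(26,10) = 5311735.

5311735


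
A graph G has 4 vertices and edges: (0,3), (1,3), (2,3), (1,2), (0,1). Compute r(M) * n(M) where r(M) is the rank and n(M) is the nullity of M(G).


r(M) = |V| - c = 4 - 1 = 3.
nullity = |E| - r(M) = 5 - 3 = 2.
Product = 3 * 2 = 6.

6


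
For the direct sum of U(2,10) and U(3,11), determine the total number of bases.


Bases of a direct sum M1 + M2: |B| = |B(M1)| * |B(M2)|.
|B(U(2,10))| = C(10,2) = 45.
|B(U(3,11))| = C(11,3) = 165.
Total bases = 45 * 165 = 7425.

7425


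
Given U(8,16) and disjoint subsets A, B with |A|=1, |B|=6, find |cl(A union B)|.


|A union B| = 1 + 6 = 7 (disjoint).
In U(8,16), cl(S) = S if |S| < 8, else cl(S) = E.
Since 7 < 8, cl(A union B) = A union B.
|cl(A union B)| = 7.

7


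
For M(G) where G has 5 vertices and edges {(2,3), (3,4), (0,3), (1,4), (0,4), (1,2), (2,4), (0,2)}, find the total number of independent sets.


An independent set in a graphic matroid is an acyclic edge subset.
G has 5 vertices and 8 edges.
Enumerate all 2^8 = 256 subsets, checking for acyclicity.
Total independent sets = 128.

128


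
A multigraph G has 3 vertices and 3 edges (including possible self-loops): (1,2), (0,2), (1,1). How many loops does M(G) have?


In a graphic matroid, a loop is a self-loop edge (u,u) with rank 0.
Examining all 3 edges for self-loops...
Self-loops found: (1,1)
Number of loops = 1.

1


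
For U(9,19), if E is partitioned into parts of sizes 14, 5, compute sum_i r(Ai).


r(Ai) = min(|Ai|, 9) for each part.
Sum = min(14,9) + min(5,9)
    = 9 + 5
    = 14.

14


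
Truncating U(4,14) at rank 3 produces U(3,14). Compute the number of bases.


Truncating U(4,14) to rank 3 gives U(3,14).
Bases of U(3,14) are all 3-element subsets of 14 elements.
Number of bases = (14 choose 3) = 364.

364


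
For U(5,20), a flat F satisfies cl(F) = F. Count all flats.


Flats of U(5,20): every subset of size < 5 is a flat, plus E itself.
Count = C(20,0) + C(20,1) + C(20,2) + C(20,3) + C(20,4) + 1
     = 1 + 20 + 190 + 1140 + 4845 + 1
     = 6197.

6197


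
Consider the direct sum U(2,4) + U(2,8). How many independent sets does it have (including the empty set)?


For a direct sum, |I(M1+M2)| = |I(M1)| * |I(M2)|.
|I(U(2,4))| = sum C(4,k) for k=0..2 = 11.
|I(U(2,8))| = sum C(8,k) for k=0..2 = 37.
Total = 11 * 37 = 407.

407


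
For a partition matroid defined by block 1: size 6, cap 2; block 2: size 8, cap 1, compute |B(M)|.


A basis picks exactly ci elements from block i.
Number of bases = product of C(|Si|, ci).
= C(6,2) * C(8,1)
= 15 * 8
= 120.

120


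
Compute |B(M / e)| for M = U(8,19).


Contracting e from U(8,19) gives U(7,18).
Bases of U(7,18) = (18 choose 7) = 31824.

31824


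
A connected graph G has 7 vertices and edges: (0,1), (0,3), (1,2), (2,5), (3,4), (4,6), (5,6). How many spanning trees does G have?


By Kirchhoff's matrix tree theorem, the number of spanning trees equals
the determinant of any cofactor of the Laplacian matrix L.
G has 7 vertices and 7 edges.
Computing the (6 x 6) cofactor determinant gives 7.

7


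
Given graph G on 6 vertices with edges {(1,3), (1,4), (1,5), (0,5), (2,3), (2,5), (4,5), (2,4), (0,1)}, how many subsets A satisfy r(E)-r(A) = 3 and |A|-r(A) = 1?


R(x,y) = sum over A in 2^E of x^(r(E)-r(A)) * y^(|A|-r(A)).
G has 6 vertices, 9 edges. r(E) = 5.
Enumerate all 2^9 = 512 subsets.
Count subsets with r(E)-r(A)=3 and |A|-r(A)=1: 3.

3


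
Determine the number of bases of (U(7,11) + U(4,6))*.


(M1+M2)* = M1* + M2*.
M1* = U(4,11), bases: C(11,4) = 330.
M2* = U(2,6), bases: C(6,2) = 15.
|B(M*)| = 330 * 15 = 4950.

4950


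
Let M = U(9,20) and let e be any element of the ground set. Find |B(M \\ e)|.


Deleting e from U(9,20) gives U(9,19) since n > r.
Bases of U(9,19) = C(19,9) = 92378.

92378


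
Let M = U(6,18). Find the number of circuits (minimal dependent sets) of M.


In U(6,18), circuits are the (7)-element subsets.
Any set of 7 elements is dependent, and removing any one element gives
an independent set of size 6, so it is a minimal dependent set.
Number of circuits = C(18,7) = 18! / (7! * 11!) = 31824.

31824


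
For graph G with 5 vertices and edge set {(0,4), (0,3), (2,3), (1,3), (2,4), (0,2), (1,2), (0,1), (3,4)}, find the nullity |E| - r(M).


Cycle rank (nullity) = |E| - r(M) = |E| - (|V| - c).
|E| = 9, |V| = 5, c = 1.
Nullity = 9 - (5 - 1) = 9 - 4 = 5.

5


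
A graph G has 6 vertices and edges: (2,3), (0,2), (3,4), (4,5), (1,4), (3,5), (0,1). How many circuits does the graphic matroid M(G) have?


A circuit in a graphic matroid = edge set of a simple cycle.
G has 6 vertices and 7 edges.
Enumerating all minimal edge subsets forming cycles...
Total circuits found: 3.

3


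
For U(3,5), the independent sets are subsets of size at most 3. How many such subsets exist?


Independent sets of U(3,5) are all subsets of size <= 3.
Count = C(5,0) + C(5,1) + C(5,2) + C(5,3)
     = 1 + 5 + 10 + 10
     = 26.

26


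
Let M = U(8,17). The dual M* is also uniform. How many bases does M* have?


The dual of U(r,n) is U(n-r, n) = U(9,17).
Bases of U(9,17) are all (9)-element subsets.
|B(M*)| = C(17,9) = 17! / (9! * 8!) = 24310.

24310


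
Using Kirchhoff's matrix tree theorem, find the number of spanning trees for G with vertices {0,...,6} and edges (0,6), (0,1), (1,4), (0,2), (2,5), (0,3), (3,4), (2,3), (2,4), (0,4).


By Kirchhoff's matrix tree theorem, the number of spanning trees equals
the determinant of any cofactor of the Laplacian matrix L.
G has 7 vertices and 10 edges.
Computing the (6 x 6) cofactor determinant gives 40.

40


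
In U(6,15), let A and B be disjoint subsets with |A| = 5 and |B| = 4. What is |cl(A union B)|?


|A union B| = 5 + 4 = 9 (disjoint).
In U(6,15), cl(S) = S if |S| < 6, else cl(S) = E.
Since 9 >= 6, cl(A union B) = E.
|cl(A union B)| = 15.

15


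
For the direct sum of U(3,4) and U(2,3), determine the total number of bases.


Bases of a direct sum M1 + M2: |B| = |B(M1)| * |B(M2)|.
|B(U(3,4))| = C(4,3) = 4.
|B(U(2,3))| = C(3,2) = 3.
Total bases = 4 * 3 = 12.

12


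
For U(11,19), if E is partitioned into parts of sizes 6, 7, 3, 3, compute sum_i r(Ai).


r(Ai) = min(|Ai|, 11) for each part.
Sum = min(6,11) + min(7,11) + min(3,11) + min(3,11)
    = 6 + 7 + 3 + 3
    = 19.

19


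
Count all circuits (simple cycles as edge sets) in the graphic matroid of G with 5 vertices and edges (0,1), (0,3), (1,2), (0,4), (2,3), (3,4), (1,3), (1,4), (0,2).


A circuit in a graphic matroid = edge set of a simple cycle.
G has 5 vertices and 9 edges.
Enumerating all minimal edge subsets forming cycles...
Total circuits found: 22.

22


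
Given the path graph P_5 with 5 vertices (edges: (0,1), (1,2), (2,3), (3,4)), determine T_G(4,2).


A path on 5 vertices is a tree with 4 edges.
T(x,y) = x^(4) for any tree.
T(4,2) = 4^4 = 256.

256


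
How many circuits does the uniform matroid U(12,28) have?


In U(12,28), circuits are the (13)-element subsets.
Any set of 13 elements is dependent, and removing any one element gives
an independent set of size 12, so it is a minimal dependent set.
Number of circuits = C(28,13) = 37442160.

37442160


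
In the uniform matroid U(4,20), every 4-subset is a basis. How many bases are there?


Bases of U(4,20) are all 4-element subsets of the 20-element ground set.
Number of bases = C(20,4).
C(20,4) = 20! / (4! * 16!) = 4845.

4845


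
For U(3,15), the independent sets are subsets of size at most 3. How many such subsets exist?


Independent sets of U(3,15) are all subsets of size <= 3.
Count = C(15,0) + C(15,1) + C(15,2) + C(15,3)
     = 1 + 15 + 105 + 455
     = 576.

576


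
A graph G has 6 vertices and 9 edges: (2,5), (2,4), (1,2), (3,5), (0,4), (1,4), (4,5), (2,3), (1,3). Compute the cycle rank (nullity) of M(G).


Cycle rank (nullity) = |E| - r(M) = |E| - (|V| - c).
|E| = 9, |V| = 6, c = 1.
Nullity = 9 - (6 - 1) = 9 - 5 = 4.

4


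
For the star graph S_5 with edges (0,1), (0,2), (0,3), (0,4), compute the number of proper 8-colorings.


P(tree, k) = k * (k-1)^(4) for any tree on 5 vertices.
P(8) = 8 * 7^4 = 8 * 2401 = 19208.

19208


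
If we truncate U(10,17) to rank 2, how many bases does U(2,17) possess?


Truncating U(10,17) to rank 2 gives U(2,17).
Bases of U(2,17) are all 2-element subsets of 17 elements.
Number of bases = C(17,2) = (17 * 16) / (1 * 2) = 136.

136


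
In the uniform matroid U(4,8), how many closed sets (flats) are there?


Flats of U(4,8): every subset of size < 4 is a flat, plus E itself.
Count = C(8,0) + C(8,1) + C(8,2) + C(8,3) + 1
     = 1 + 8 + 28 + 56 + 1
     = 94.

94


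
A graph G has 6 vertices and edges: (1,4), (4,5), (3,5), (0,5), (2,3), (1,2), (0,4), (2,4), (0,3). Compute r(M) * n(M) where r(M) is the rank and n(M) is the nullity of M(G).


r(M) = |V| - c = 6 - 1 = 5.
nullity = |E| - r(M) = 9 - 5 = 4.
Product = 5 * 4 = 20.

20


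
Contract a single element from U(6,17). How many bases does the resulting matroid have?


Contracting e from U(6,17) gives U(5,16).
Bases of U(5,16) = C(16,5) = 4368.

4368


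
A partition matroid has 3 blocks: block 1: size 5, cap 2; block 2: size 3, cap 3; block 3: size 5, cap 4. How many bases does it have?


A basis picks exactly ci elements from block i.
Number of bases = product of C(|Si|, ci).
= C(5,2) * C(3,3) * C(5,4)
= 10 * 1 * 5
= 50.

50


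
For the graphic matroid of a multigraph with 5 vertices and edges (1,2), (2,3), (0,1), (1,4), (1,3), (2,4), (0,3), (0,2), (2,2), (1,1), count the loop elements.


In a graphic matroid, a loop is a self-loop edge (u,u) with rank 0.
Examining all 10 edges for self-loops...
Self-loops found: (2,2), (1,1)
Number of loops = 2.

2


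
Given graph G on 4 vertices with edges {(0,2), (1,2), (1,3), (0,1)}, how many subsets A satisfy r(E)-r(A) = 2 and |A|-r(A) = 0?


R(x,y) = sum over A in 2^E of x^(r(E)-r(A)) * y^(|A|-r(A)).
G has 4 vertices, 4 edges. r(E) = 3.
Enumerate all 2^4 = 16 subsets.
Count subsets with r(E)-r(A)=2 and |A|-r(A)=0: 4.

4


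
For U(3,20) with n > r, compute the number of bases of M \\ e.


Deleting e from U(3,20) gives U(3,19) since n > r.
Bases of U(3,19) = C(19,3) = (19 * 18 * 17) / (1 * 2 * 3) = 969.

969


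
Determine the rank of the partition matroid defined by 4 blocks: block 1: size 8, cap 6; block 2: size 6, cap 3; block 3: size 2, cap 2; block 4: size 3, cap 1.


Rank of a partition matroid = sum of min(|Si|, ci) for each block.
= min(8,6) + min(6,3) + min(2,2) + min(3,1)
= 6 + 3 + 2 + 1
= 12.

12


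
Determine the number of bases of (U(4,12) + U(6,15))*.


(M1+M2)* = M1* + M2*.
M1* = U(8,12), bases: C(12,8) = 495.
M2* = U(9,15), bases: C(15,9) = 5005.
|B(M*)| = 495 * 5005 = 2477475.

2477475


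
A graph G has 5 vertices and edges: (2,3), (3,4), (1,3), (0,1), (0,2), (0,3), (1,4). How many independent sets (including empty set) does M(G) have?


An independent set in a graphic matroid is an acyclic edge subset.
G has 5 vertices and 7 edges.
Enumerate all 2^7 = 128 subsets, checking for acyclicity.
Total independent sets = 82.

82


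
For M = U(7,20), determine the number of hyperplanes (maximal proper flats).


Hyperplanes of U(7,20) are flats of rank 6.
In a uniform matroid, these are exactly the (6)-element subsets.
Count = C(20,6) = 38760.

38760


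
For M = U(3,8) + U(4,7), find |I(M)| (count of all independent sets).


For a direct sum, |I(M1+M2)| = |I(M1)| * |I(M2)|.
|I(U(3,8))| = sum C(8,k) for k=0..3 = 93.
|I(U(4,7))| = sum C(7,k) for k=0..4 = 99.
Total = 93 * 99 = 9207.

9207


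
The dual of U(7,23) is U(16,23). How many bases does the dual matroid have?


The dual of U(r,n) is U(n-r, n) = U(16,23).
Bases of U(16,23) are all (16)-element subsets.
|B(M*)| = C(23,16) = 245157.

245157


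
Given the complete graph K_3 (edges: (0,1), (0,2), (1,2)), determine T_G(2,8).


T(K_3; x,y) = x^2 + x + y.
T(2,8) = 4 + 2 + 8 = 14.

14


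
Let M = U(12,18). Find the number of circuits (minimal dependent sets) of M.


In U(12,18), circuits are the (13)-element subsets.
Any set of 13 elements is dependent, and removing any one element gives
an independent set of size 12, so it is a minimal dependent set.
Number of circuits = C(18,13) = 18! / (13! * 5!) = 8568.

8568


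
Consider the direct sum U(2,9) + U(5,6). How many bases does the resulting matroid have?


Bases of a direct sum M1 + M2: |B| = |B(M1)| * |B(M2)|.
|B(U(2,9))| = C(9,2) = 36.
|B(U(5,6))| = C(6,5) = 6.
Total bases = 36 * 6 = 216.

216


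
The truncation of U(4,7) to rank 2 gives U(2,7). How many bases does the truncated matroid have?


Truncating U(4,7) to rank 2 gives U(2,7).
Bases of U(2,7) are all 2-element subsets of 7 elements.
Number of bases = C(7,2) = 7! / (2! * 5!) = 21.

21


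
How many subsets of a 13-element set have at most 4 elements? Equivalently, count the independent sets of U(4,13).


Independent sets of U(4,13) are all subsets of size <= 4.
Count = (13 choose 0) + (13 choose 1) + (13 choose 2) + (13 choose 3) + (13 choose 4)
     = 1 + 13 + 78 + 286 + 715
     = 1093.

1093


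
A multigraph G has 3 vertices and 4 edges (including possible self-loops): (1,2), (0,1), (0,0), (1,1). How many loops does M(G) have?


In a graphic matroid, a loop is a self-loop edge (u,u) with rank 0.
Examining all 4 edges for self-loops...
Self-loops found: (0,0), (1,1)
Number of loops = 2.

2


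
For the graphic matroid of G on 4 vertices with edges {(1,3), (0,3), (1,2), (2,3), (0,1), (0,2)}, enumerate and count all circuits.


A circuit in a graphic matroid = edge set of a simple cycle.
G has 4 vertices and 6 edges.
Enumerating all minimal edge subsets forming cycles...
Total circuits found: 7.

7


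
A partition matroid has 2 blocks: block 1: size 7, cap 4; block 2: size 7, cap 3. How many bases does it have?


A basis picks exactly ci elements from block i.
Number of bases = product of C(|Si|, ci).
= C(7,4) * C(7,3)
= 35 * 35
= 1225.

1225


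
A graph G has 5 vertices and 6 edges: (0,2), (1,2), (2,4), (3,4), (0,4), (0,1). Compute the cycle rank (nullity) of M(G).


Cycle rank (nullity) = |E| - r(M) = |E| - (|V| - c).
|E| = 6, |V| = 5, c = 1.
Nullity = 6 - (5 - 1) = 6 - 4 = 2.

2


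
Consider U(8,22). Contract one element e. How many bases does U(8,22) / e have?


Contracting e from U(8,22) gives U(7,21).
Bases of U(7,21) = (21 choose 7) = 116280.

116280


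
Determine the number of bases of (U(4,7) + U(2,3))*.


(M1+M2)* = M1* + M2*.
M1* = U(3,7), bases: C(7,3) = 35.
M2* = U(1,3), bases: C(3,1) = 3.
|B(M*)| = 35 * 3 = 105.

105


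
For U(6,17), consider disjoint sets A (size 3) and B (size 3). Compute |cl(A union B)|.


|A union B| = 3 + 3 = 6 (disjoint).
In U(6,17), cl(S) = S if |S| < 6, else cl(S) = E.
Since 6 >= 6, cl(A union B) = E.
|cl(A union B)| = 17.

17


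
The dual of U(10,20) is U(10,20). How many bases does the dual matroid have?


The dual of U(r,n) is U(n-r, n) = U(10,20).
Bases of U(10,20) are all (10)-element subsets.
|B(M*)| = C(20,10) = 184756.

184756


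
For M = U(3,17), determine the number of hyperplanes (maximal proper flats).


Hyperplanes of U(3,17) are flats of rank 2.
In a uniform matroid, these are exactly the (2)-element subsets.
Count = C(17,2) = 17! / (2! * 15!) = 136.

136


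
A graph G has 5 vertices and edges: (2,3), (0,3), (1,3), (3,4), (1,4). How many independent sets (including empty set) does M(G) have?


An independent set in a graphic matroid is an acyclic edge subset.
G has 5 vertices and 5 edges.
Enumerate all 2^5 = 32 subsets, checking for acyclicity.
Total independent sets = 28.

28


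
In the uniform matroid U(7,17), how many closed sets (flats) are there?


Flats of U(7,17): every subset of size < 7 is a flat, plus E itself.
Count = C(17,0) + C(17,1) + C(17,2) + C(17,3) + C(17,4) + C(17,5) + C(17,6) + 1
     = 1 + 17 + 136 + 680 + 2380 + 6188 + 12376 + 1
     = 21779.

21779


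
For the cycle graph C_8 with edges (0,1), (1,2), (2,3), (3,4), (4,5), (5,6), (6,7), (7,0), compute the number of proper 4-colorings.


P(C_8, k) = (k-1)^8 + (-1)^8*(k-1).
P(4) = (3)^8 + 3
= 6561 + 3 = 6564.

6564


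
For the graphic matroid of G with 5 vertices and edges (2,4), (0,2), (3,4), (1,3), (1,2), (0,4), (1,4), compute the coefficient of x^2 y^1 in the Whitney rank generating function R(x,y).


R(x,y) = sum over A in 2^E of x^(r(E)-r(A)) * y^(|A|-r(A)).
G has 5 vertices, 7 edges. r(E) = 4.
Enumerate all 2^7 = 128 subsets.
Count subsets with r(E)-r(A)=2 and |A|-r(A)=1: 3.

3


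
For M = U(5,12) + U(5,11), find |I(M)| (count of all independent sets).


For a direct sum, |I(M1+M2)| = |I(M1)| * |I(M2)|.
|I(U(5,12))| = sum C(12,k) for k=0..5 = 1586.
|I(U(5,11))| = sum C(11,k) for k=0..5 = 1024.
Total = 1586 * 1024 = 1624064.

1624064


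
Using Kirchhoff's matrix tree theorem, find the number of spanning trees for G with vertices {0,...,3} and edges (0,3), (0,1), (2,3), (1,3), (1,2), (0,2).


By Kirchhoff's matrix tree theorem, the number of spanning trees equals
the determinant of any cofactor of the Laplacian matrix L.
G has 4 vertices and 6 edges.
Computing the (3 x 3) cofactor determinant gives 16.

16


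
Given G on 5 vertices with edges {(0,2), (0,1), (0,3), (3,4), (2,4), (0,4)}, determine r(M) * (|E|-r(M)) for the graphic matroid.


r(M) = |V| - c = 5 - 1 = 4.
nullity = |E| - r(M) = 6 - 4 = 2.
Product = 4 * 2 = 8.

8


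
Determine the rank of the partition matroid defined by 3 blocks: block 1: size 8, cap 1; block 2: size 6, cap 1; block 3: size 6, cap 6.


Rank of a partition matroid = sum of min(|Si|, ci) for each block.
= min(8,1) + min(6,1) + min(6,6)
= 1 + 1 + 6
= 8.

8


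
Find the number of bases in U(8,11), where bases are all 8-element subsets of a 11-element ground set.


Bases of U(8,11) are all 8-element subsets of the 11-element ground set.
Number of bases = C(11,8).
(11 choose 8) = 165.

165


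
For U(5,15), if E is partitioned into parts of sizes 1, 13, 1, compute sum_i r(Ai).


r(Ai) = min(|Ai|, 5) for each part.
Sum = min(1,5) + min(13,5) + min(1,5)
    = 1 + 5 + 1
    = 7.

7


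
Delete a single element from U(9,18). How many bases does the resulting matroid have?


Deleting e from U(9,18) gives U(9,17) since n > r.
Bases of U(9,17) = C(17,9) = 17! / (9! * 8!) = 24310.

24310


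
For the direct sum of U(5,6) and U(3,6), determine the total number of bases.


Bases of a direct sum M1 + M2: |B| = |B(M1)| * |B(M2)|.
|B(U(5,6))| = C(6,5) = 6.
|B(U(3,6))| = C(6,3) = 20.
Total bases = 6 * 20 = 120.

120


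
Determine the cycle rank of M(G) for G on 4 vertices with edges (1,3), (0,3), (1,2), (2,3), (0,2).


Cycle rank (nullity) = |E| - r(M) = |E| - (|V| - c).
|E| = 5, |V| = 4, c = 1.
Nullity = 5 - (4 - 1) = 5 - 3 = 2.

2


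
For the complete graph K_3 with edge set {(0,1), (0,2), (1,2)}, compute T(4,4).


T(K_3; x,y) = x^2 + x + y.
T(4,4) = 16 + 4 + 4 = 24.

24


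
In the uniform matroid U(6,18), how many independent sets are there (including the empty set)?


Independent sets of U(6,18) are all subsets of size <= 6.
Count = (18 choose 0) + (18 choose 1) + (18 choose 2) + (18 choose 3) + (18 choose 4) + (18 choose 5) + (18 choose 6)
     = 1 + 18 + 153 + 816 + 3060 + 8568 + 18564
     = 31180.

31180


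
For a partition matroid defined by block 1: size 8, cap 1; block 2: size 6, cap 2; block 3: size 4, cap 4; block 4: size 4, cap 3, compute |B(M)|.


A basis picks exactly ci elements from block i.
Number of bases = product of C(|Si|, ci).
= C(8,1) * C(6,2) * C(4,4) * C(4,3)
= 8 * 15 * 1 * 4
= 480.

480


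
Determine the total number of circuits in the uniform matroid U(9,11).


In U(9,11), circuits are the (10)-element subsets.
Any set of 10 elements is dependent, and removing any one element gives
an independent set of size 9, so it is a minimal dependent set.
Number of circuits = C(11,10) = 11.

11


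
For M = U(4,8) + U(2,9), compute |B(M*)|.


(M1+M2)* = M1* + M2*.
M1* = U(4,8), bases: C(8,4) = 70.
M2* = U(7,9), bases: C(9,7) = 36.
|B(M*)| = 70 * 36 = 2520.

2520


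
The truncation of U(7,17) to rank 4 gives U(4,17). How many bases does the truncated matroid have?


Truncating U(7,17) to rank 4 gives U(4,17).
Bases of U(4,17) are all 4-element subsets of 17 elements.
Number of bases = C(17,4) = (17 * 16 * 15 * 14) / (1 * 2 * 3 * 4) = 2380.

2380


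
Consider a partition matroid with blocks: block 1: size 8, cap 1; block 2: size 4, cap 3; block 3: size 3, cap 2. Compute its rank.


Rank of a partition matroid = sum of min(|Si|, ci) for each block.
= min(8,1) + min(4,3) + min(3,2)
= 1 + 3 + 2
= 6.

6


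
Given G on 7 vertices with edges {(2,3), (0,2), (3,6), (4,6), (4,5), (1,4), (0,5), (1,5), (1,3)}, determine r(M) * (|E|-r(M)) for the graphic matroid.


r(M) = |V| - c = 7 - 1 = 6.
nullity = |E| - r(M) = 9 - 6 = 3.
Product = 6 * 3 = 18.

18


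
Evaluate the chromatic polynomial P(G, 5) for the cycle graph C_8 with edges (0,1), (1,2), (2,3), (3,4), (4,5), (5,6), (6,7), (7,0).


P(C_8, k) = (k-1)^8 + (-1)^8*(k-1).
P(5) = (4)^8 + 4
= 65536 + 4 = 65540.

65540


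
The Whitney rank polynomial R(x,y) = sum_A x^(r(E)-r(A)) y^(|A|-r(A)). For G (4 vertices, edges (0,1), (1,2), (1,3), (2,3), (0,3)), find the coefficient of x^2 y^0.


R(x,y) = sum over A in 2^E of x^(r(E)-r(A)) * y^(|A|-r(A)).
G has 4 vertices, 5 edges. r(E) = 3.
Enumerate all 2^5 = 32 subsets.
Count subsets with r(E)-r(A)=2 and |A|-r(A)=0: 5.

5


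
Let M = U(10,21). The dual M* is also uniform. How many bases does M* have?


The dual of U(r,n) is U(n-r, n) = U(11,21).
Bases of U(11,21) are all (11)-element subsets.
|B(M*)| = C(21,11) = 21! / (11! * 10!) = 352716.

352716


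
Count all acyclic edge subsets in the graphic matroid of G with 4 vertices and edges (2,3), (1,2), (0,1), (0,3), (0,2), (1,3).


An independent set in a graphic matroid is an acyclic edge subset.
G has 4 vertices and 6 edges.
Enumerate all 2^6 = 64 subsets, checking for acyclicity.
Total independent sets = 38.

38


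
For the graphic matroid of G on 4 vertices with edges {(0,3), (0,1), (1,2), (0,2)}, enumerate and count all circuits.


A circuit in a graphic matroid = edge set of a simple cycle.
G has 4 vertices and 4 edges.
Enumerating all minimal edge subsets forming cycles...
Total circuits found: 1.

1


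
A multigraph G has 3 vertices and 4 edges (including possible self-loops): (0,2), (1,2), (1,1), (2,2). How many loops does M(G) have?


In a graphic matroid, a loop is a self-loop edge (u,u) with rank 0.
Examining all 4 edges for self-loops...
Self-loops found: (1,1), (2,2)
Number of loops = 2.

2


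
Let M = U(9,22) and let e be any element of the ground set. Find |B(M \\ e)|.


Deleting e from U(9,22) gives U(9,21) since n > r.
Bases of U(9,21) = C(21,9) = 21! / (9! * 12!) = 293930.

293930


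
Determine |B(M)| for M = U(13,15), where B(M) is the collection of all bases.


Bases of U(13,15) are all 13-element subsets of the 15-element ground set.
Number of bases = C(15,13).
C(15,13) = 105.

105


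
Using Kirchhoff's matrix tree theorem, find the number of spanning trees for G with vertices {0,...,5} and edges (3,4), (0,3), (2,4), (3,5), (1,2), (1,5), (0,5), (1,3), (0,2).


By Kirchhoff's matrix tree theorem, the number of spanning trees equals
the determinant of any cofactor of the Laplacian matrix L.
G has 6 vertices and 9 edges.
Computing the (5 x 5) cofactor determinant gives 69.

69


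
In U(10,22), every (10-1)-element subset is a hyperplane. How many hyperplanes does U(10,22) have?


Hyperplanes of U(10,22) are flats of rank 9.
In a uniform matroid, these are exactly the (9)-element subsets.
Count = C(22,9) = 497420.

497420


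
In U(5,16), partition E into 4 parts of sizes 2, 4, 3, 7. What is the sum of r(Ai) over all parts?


r(Ai) = min(|Ai|, 5) for each part.
Sum = min(2,5) + min(4,5) + min(3,5) + min(7,5)
    = 2 + 4 + 3 + 5
    = 14.

14


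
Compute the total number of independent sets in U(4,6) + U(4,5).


For a direct sum, |I(M1+M2)| = |I(M1)| * |I(M2)|.
|I(U(4,6))| = sum C(6,k) for k=0..4 = 57.
|I(U(4,5))| = sum C(5,k) for k=0..4 = 31.
Total = 57 * 31 = 1767.

1767


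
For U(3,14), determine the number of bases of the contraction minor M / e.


Contracting e from U(3,14) gives U(2,13).
Bases of U(2,13) = C(13,2) = (13 * 12) / (1 * 2) = 78.

78


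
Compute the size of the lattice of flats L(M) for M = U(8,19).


Flats of U(8,19): every subset of size < 8 is a flat, plus E itself.
Count = (19 choose 0) + (19 choose 1) + (19 choose 2) + (19 choose 3) + (19 choose 4) + (19 choose 5) + (19 choose 6) + (19 choose 7) + 1
     = 1 + 19 + 171 + 969 + 3876 + 11628 + 27132 + 50388 + 1
     = 94185.

94185


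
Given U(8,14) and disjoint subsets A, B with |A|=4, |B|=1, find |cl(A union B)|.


|A union B| = 4 + 1 = 5 (disjoint).
In U(8,14), cl(S) = S if |S| < 8, else cl(S) = E.
Since 5 < 8, cl(A union B) = A union B.
|cl(A union B)| = 5.

5


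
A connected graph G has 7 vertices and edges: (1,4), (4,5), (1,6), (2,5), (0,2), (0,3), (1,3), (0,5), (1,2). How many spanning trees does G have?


By Kirchhoff's matrix tree theorem, the number of spanning trees equals
the determinant of any cofactor of the Laplacian matrix L.
G has 7 vertices and 9 edges.
Computing the (6 x 6) cofactor determinant gives 35.

35


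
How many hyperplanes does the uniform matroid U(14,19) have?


Hyperplanes of U(14,19) are flats of rank 13.
In a uniform matroid, these are exactly the (13)-element subsets.
Count = C(19,13) = 19! / (13! * 6!) = 27132.

27132


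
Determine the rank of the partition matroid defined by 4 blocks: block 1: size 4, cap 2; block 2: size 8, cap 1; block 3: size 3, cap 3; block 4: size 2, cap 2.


Rank of a partition matroid = sum of min(|Si|, ci) for each block.
= min(4,2) + min(8,1) + min(3,3) + min(2,2)
= 2 + 1 + 3 + 2
= 8.

8


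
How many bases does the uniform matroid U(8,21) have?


Bases of U(8,21) are all 8-element subsets of the 21-element ground set.
Number of bases = C(21,8).
(21 choose 8) = 203490.

203490


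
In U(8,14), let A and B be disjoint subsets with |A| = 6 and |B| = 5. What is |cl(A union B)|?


|A union B| = 6 + 5 = 11 (disjoint).
In U(8,14), cl(S) = S if |S| < 8, else cl(S) = E.
Since 11 >= 8, cl(A union B) = E.
|cl(A union B)| = 14.

14


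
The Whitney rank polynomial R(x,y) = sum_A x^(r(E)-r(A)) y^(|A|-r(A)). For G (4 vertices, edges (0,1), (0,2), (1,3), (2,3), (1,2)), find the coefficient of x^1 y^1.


R(x,y) = sum over A in 2^E of x^(r(E)-r(A)) * y^(|A|-r(A)).
G has 4 vertices, 5 edges. r(E) = 3.
Enumerate all 2^5 = 32 subsets.
Count subsets with r(E)-r(A)=1 and |A|-r(A)=1: 2.

2


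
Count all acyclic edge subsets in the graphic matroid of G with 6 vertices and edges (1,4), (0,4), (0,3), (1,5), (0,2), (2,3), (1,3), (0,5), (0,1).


An independent set in a graphic matroid is an acyclic edge subset.
G has 6 vertices and 9 edges.
Enumerate all 2^9 = 512 subsets, checking for acyclicity.
Total independent sets = 276.

276


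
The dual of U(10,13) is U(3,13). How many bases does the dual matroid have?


The dual of U(r,n) is U(n-r, n) = U(3,13).
Bases of U(3,13) are all (3)-element subsets.
|B(M*)| = (13 choose 3) = 286.

286


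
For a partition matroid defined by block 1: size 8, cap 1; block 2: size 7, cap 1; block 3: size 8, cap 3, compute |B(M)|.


A basis picks exactly ci elements from block i.
Number of bases = product of C(|Si|, ci).
= C(8,1) * C(7,1) * C(8,3)
= 8 * 7 * 56
= 3136.

3136


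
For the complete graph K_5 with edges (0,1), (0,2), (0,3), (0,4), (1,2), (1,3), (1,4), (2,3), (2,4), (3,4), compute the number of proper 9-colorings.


P(K_5, k) = k(k-1)(k-2)...(k-4).
P(9) = (9) * (8) * (7) * (6) * (5) = 15120.

15120


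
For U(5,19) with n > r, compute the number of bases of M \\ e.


Deleting e from U(5,19) gives U(5,18) since n > r.
Bases of U(5,18) = C(18,5) = 18! / (5! * 13!) = 8568.

8568


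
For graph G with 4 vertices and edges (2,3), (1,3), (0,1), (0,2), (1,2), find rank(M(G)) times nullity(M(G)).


r(M) = |V| - c = 4 - 1 = 3.
nullity = |E| - r(M) = 5 - 3 = 2.
Product = 3 * 2 = 6.

6


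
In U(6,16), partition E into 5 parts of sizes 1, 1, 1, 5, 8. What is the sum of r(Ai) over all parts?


r(Ai) = min(|Ai|, 6) for each part.
Sum = min(1,6) + min(1,6) + min(1,6) + min(5,6) + min(8,6)
    = 1 + 1 + 1 + 5 + 6
    = 14.

14


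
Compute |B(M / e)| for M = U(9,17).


Contracting e from U(9,17) gives U(8,16).
Bases of U(8,16) = (16 choose 8) = 12870.

12870


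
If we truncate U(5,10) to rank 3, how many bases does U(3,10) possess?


Truncating U(5,10) to rank 3 gives U(3,10).
Bases of U(3,10) are all 3-element subsets of 10 elements.
Number of bases = C(10,3) = 10! / (3! * 7!) = 120.

120


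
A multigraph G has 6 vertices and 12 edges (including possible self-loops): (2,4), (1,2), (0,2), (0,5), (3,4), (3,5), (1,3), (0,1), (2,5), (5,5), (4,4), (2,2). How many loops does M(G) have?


In a graphic matroid, a loop is a self-loop edge (u,u) with rank 0.
Examining all 12 edges for self-loops...
Self-loops found: (5,5), (4,4), (2,2)
Number of loops = 3.

3


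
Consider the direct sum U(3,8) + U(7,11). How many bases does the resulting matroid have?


Bases of a direct sum M1 + M2: |B| = |B(M1)| * |B(M2)|.
|B(U(3,8))| = C(8,3) = 56.
|B(U(7,11))| = C(11,7) = 330.
Total bases = 56 * 330 = 18480.

18480


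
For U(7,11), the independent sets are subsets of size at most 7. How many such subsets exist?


Independent sets of U(7,11) are all subsets of size <= 7.
Count = C(11,0) + C(11,1) + C(11,2) + C(11,3) + C(11,4) + C(11,5) + C(11,6) + C(11,7)
     = 1 + 11 + 55 + 165 + 330 + 462 + 462 + 330
     = 1816.

1816


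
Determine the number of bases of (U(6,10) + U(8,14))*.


(M1+M2)* = M1* + M2*.
M1* = U(4,10), bases: C(10,4) = 210.
M2* = U(6,14), bases: C(14,6) = 3003.
|B(M*)| = 210 * 3003 = 630630.

630630


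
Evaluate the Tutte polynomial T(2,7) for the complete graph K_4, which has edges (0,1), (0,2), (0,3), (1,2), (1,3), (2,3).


T(K_4; x,y) = x^3 + 3x^2 + 4xy + 2x + y^3 + 3y^2 + 2y.
Substituting x=2, y=7:
= 8 + 12 + 56 + 4 + 343 + 147 + 14
= 584.

584


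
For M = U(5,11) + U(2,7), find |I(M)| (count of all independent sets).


For a direct sum, |I(M1+M2)| = |I(M1)| * |I(M2)|.
|I(U(5,11))| = sum C(11,k) for k=0..5 = 1024.
|I(U(2,7))| = sum C(7,k) for k=0..2 = 29.
Total = 1024 * 29 = 29696.

29696


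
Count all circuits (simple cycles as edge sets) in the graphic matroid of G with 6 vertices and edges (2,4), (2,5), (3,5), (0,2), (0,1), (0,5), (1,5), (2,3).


A circuit in a graphic matroid = edge set of a simple cycle.
G has 6 vertices and 8 edges.
Enumerating all minimal edge subsets forming cycles...
Total circuits found: 6.

6


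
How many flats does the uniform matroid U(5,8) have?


Flats of U(5,8): every subset of size < 5 is a flat, plus E itself.
Count = (8 choose 0) + (8 choose 1) + (8 choose 2) + (8 choose 3) + (8 choose 4) + 1
     = 1 + 8 + 28 + 56 + 70 + 1
     = 164.

164


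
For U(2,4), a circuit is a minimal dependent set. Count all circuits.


In U(2,4), circuits are the (3)-element subsets.
Any set of 3 elements is dependent, and removing any one element gives
an independent set of size 2, so it is a minimal dependent set.
Number of circuits = C(4,3) = 4! / (3! * 1!) = 4.

4


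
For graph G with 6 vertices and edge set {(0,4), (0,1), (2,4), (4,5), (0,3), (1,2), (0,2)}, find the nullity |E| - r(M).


Cycle rank (nullity) = |E| - r(M) = |E| - (|V| - c).
|E| = 7, |V| = 6, c = 1.
Nullity = 7 - (6 - 1) = 7 - 5 = 2.

2


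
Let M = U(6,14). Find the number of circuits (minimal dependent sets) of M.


In U(6,14), circuits are the (7)-element subsets.
Any set of 7 elements is dependent, and removing any one element gives
an independent set of size 6, so it is a minimal dependent set.
Number of circuits = (14 choose 7) = 3432.

3432


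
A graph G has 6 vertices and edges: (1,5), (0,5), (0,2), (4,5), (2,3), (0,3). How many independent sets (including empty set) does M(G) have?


An independent set in a graphic matroid is an acyclic edge subset.
G has 6 vertices and 6 edges.
Enumerate all 2^6 = 64 subsets, checking for acyclicity.
Total independent sets = 56.

56


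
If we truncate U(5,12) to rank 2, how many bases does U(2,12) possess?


Truncating U(5,12) to rank 2 gives U(2,12).
Bases of U(2,12) are all 2-element subsets of 12 elements.
Number of bases = (12 choose 2) = 66.

66


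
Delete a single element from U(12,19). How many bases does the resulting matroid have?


Deleting e from U(12,19) gives U(12,18) since n > r.
Bases of U(12,18) = (18 choose 12) = 18564.

18564


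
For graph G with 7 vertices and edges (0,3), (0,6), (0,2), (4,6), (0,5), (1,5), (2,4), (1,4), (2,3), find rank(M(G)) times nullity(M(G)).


r(M) = |V| - c = 7 - 1 = 6.
nullity = |E| - r(M) = 9 - 6 = 3.
Product = 6 * 3 = 18.

18


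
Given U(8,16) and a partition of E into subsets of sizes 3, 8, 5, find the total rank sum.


r(Ai) = min(|Ai|, 8) for each part.
Sum = min(3,8) + min(8,8) + min(5,8)
    = 3 + 8 + 5
    = 16.

16


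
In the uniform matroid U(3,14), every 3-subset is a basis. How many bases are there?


Bases of U(3,14) are all 3-element subsets of the 14-element ground set.
Number of bases = C(14,3).
C(14,3) = 14! / (3! * 11!) = 364.

364


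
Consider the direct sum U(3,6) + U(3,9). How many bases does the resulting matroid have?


Bases of a direct sum M1 + M2: |B| = |B(M1)| * |B(M2)|.
|B(U(3,6))| = C(6,3) = 20.
|B(U(3,9))| = C(9,3) = 84.
Total bases = 20 * 84 = 1680.

1680


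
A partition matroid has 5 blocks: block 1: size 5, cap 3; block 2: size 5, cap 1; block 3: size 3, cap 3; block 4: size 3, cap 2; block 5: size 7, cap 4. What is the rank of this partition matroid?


Rank of a partition matroid = sum of min(|Si|, ci) for each block.
= min(5,3) + min(5,1) + min(3,3) + min(3,2) + min(7,4)
= 3 + 1 + 3 + 2 + 4
= 13.

13


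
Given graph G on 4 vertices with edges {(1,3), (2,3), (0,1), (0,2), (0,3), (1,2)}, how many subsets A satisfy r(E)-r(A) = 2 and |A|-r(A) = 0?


R(x,y) = sum over A in 2^E of x^(r(E)-r(A)) * y^(|A|-r(A)).
G has 4 vertices, 6 edges. r(E) = 3.
Enumerate all 2^6 = 64 subsets.
Count subsets with r(E)-r(A)=2 and |A|-r(A)=0: 6.

6


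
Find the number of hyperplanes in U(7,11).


Hyperplanes of U(7,11) are flats of rank 6.
In a uniform matroid, these are exactly the (6)-element subsets.
Count = C(11,6) = 11! / (6! * 5!) = 462.

462


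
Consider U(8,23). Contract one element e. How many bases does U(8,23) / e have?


Contracting e from U(8,23) gives U(7,22).
Bases of U(7,22) = C(22,7) = 170544.

170544


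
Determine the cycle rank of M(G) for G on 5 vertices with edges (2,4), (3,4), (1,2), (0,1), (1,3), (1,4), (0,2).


Cycle rank (nullity) = |E| - r(M) = |E| - (|V| - c).
|E| = 7, |V| = 5, c = 1.
Nullity = 7 - (5 - 1) = 7 - 4 = 3.

3
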